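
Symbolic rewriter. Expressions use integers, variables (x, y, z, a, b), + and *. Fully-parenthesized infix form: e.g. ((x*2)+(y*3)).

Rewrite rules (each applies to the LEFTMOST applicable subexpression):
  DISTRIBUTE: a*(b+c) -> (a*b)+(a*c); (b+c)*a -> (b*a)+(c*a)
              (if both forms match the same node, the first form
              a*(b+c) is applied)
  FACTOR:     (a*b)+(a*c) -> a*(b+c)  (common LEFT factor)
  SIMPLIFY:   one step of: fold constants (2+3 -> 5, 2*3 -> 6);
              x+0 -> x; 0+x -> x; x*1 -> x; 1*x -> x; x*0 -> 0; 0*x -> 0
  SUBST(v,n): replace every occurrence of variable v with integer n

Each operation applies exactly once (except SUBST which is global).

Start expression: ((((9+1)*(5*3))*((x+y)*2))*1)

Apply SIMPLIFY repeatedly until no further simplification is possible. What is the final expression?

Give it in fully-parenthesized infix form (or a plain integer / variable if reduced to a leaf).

Answer: (150*((x+y)*2))

Derivation:
Start: ((((9+1)*(5*3))*((x+y)*2))*1)
Step 1: at root: ((((9+1)*(5*3))*((x+y)*2))*1) -> (((9+1)*(5*3))*((x+y)*2)); overall: ((((9+1)*(5*3))*((x+y)*2))*1) -> (((9+1)*(5*3))*((x+y)*2))
Step 2: at LL: (9+1) -> 10; overall: (((9+1)*(5*3))*((x+y)*2)) -> ((10*(5*3))*((x+y)*2))
Step 3: at LR: (5*3) -> 15; overall: ((10*(5*3))*((x+y)*2)) -> ((10*15)*((x+y)*2))
Step 4: at L: (10*15) -> 150; overall: ((10*15)*((x+y)*2)) -> (150*((x+y)*2))
Fixed point: (150*((x+y)*2))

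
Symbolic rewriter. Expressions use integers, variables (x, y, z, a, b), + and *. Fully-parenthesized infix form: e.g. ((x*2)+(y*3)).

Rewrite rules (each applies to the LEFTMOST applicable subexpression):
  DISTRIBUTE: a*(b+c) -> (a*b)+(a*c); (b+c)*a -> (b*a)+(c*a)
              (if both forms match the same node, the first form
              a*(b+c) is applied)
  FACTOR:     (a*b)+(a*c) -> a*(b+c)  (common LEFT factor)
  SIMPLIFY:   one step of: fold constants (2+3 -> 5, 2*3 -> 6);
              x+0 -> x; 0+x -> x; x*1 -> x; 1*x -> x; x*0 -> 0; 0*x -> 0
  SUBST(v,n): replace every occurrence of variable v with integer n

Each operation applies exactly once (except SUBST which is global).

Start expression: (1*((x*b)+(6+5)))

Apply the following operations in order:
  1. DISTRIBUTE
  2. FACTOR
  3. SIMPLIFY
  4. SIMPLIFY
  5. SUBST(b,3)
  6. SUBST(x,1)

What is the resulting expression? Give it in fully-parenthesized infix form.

Answer: ((1*3)+11)

Derivation:
Start: (1*((x*b)+(6+5)))
Apply DISTRIBUTE at root (target: (1*((x*b)+(6+5)))): (1*((x*b)+(6+5))) -> ((1*(x*b))+(1*(6+5)))
Apply FACTOR at root (target: ((1*(x*b))+(1*(6+5)))): ((1*(x*b))+(1*(6+5))) -> (1*((x*b)+(6+5)))
Apply SIMPLIFY at root (target: (1*((x*b)+(6+5)))): (1*((x*b)+(6+5))) -> ((x*b)+(6+5))
Apply SIMPLIFY at R (target: (6+5)): ((x*b)+(6+5)) -> ((x*b)+11)
Apply SUBST(b,3): ((x*b)+11) -> ((x*3)+11)
Apply SUBST(x,1): ((x*3)+11) -> ((1*3)+11)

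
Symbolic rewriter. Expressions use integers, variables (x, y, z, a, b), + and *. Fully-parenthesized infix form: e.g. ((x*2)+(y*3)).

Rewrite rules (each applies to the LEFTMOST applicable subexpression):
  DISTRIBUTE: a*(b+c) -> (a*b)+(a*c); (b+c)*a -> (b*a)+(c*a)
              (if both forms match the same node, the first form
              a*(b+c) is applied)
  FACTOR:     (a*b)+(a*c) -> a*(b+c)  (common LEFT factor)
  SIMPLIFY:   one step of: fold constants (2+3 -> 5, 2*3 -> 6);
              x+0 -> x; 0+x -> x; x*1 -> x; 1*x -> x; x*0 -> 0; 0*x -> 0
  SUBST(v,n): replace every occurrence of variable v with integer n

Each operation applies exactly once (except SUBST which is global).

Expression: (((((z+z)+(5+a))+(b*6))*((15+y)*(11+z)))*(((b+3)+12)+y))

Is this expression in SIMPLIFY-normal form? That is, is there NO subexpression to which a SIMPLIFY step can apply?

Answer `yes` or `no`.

Answer: yes

Derivation:
Expression: (((((z+z)+(5+a))+(b*6))*((15+y)*(11+z)))*(((b+3)+12)+y))
Scanning for simplifiable subexpressions (pre-order)...
  at root: (((((z+z)+(5+a))+(b*6))*((15+y)*(11+z)))*(((b+3)+12)+y)) (not simplifiable)
  at L: ((((z+z)+(5+a))+(b*6))*((15+y)*(11+z))) (not simplifiable)
  at LL: (((z+z)+(5+a))+(b*6)) (not simplifiable)
  at LLL: ((z+z)+(5+a)) (not simplifiable)
  at LLLL: (z+z) (not simplifiable)
  at LLLR: (5+a) (not simplifiable)
  at LLR: (b*6) (not simplifiable)
  at LR: ((15+y)*(11+z)) (not simplifiable)
  at LRL: (15+y) (not simplifiable)
  at LRR: (11+z) (not simplifiable)
  at R: (((b+3)+12)+y) (not simplifiable)
  at RL: ((b+3)+12) (not simplifiable)
  at RLL: (b+3) (not simplifiable)
Result: no simplifiable subexpression found -> normal form.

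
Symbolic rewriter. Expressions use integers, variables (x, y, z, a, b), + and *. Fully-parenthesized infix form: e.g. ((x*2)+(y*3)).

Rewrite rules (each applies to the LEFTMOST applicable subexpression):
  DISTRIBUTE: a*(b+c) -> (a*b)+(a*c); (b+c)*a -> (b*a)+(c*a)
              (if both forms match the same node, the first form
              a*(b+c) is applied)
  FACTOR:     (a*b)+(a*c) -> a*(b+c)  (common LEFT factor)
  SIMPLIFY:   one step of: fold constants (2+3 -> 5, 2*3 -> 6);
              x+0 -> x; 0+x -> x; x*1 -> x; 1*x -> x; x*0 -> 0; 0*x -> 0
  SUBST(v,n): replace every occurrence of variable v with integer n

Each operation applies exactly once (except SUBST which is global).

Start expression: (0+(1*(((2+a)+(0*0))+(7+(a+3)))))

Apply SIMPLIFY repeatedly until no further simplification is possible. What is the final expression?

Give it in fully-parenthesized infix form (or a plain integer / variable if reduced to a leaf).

Answer: ((2+a)+(7+(a+3)))

Derivation:
Start: (0+(1*(((2+a)+(0*0))+(7+(a+3)))))
Step 1: at root: (0+(1*(((2+a)+(0*0))+(7+(a+3))))) -> (1*(((2+a)+(0*0))+(7+(a+3)))); overall: (0+(1*(((2+a)+(0*0))+(7+(a+3))))) -> (1*(((2+a)+(0*0))+(7+(a+3))))
Step 2: at root: (1*(((2+a)+(0*0))+(7+(a+3)))) -> (((2+a)+(0*0))+(7+(a+3))); overall: (1*(((2+a)+(0*0))+(7+(a+3)))) -> (((2+a)+(0*0))+(7+(a+3)))
Step 3: at LR: (0*0) -> 0; overall: (((2+a)+(0*0))+(7+(a+3))) -> (((2+a)+0)+(7+(a+3)))
Step 4: at L: ((2+a)+0) -> (2+a); overall: (((2+a)+0)+(7+(a+3))) -> ((2+a)+(7+(a+3)))
Fixed point: ((2+a)+(7+(a+3)))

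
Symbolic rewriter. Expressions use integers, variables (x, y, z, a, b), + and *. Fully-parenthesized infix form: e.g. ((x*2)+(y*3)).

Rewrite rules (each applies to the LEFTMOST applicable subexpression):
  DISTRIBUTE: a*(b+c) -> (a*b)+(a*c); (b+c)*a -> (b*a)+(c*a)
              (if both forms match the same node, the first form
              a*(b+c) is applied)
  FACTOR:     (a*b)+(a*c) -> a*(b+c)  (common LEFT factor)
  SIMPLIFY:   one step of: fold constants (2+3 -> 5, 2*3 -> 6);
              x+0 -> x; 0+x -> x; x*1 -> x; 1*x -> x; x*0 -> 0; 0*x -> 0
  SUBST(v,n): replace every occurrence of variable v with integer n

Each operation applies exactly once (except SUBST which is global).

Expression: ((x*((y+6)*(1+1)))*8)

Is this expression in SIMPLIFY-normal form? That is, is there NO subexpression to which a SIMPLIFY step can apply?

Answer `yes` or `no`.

Answer: no

Derivation:
Expression: ((x*((y+6)*(1+1)))*8)
Scanning for simplifiable subexpressions (pre-order)...
  at root: ((x*((y+6)*(1+1)))*8) (not simplifiable)
  at L: (x*((y+6)*(1+1))) (not simplifiable)
  at LR: ((y+6)*(1+1)) (not simplifiable)
  at LRL: (y+6) (not simplifiable)
  at LRR: (1+1) (SIMPLIFIABLE)
Found simplifiable subexpr at path LRR: (1+1)
One SIMPLIFY step would give: ((x*((y+6)*2))*8)
-> NOT in normal form.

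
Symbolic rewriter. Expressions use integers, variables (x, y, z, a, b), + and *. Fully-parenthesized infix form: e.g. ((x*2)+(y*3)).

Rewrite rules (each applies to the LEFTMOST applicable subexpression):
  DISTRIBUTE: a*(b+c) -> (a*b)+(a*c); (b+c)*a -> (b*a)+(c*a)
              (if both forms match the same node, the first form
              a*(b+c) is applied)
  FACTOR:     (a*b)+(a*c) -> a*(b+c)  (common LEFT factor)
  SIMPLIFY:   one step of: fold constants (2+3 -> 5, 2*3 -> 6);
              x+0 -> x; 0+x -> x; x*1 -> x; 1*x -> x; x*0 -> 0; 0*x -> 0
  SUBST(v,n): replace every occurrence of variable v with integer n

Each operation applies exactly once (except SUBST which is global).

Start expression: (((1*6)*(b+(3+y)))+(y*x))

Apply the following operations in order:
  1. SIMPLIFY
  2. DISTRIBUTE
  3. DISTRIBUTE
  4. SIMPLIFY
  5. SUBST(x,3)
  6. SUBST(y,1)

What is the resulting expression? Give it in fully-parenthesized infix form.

Start: (((1*6)*(b+(3+y)))+(y*x))
Apply SIMPLIFY at LL (target: (1*6)): (((1*6)*(b+(3+y)))+(y*x)) -> ((6*(b+(3+y)))+(y*x))
Apply DISTRIBUTE at L (target: (6*(b+(3+y)))): ((6*(b+(3+y)))+(y*x)) -> (((6*b)+(6*(3+y)))+(y*x))
Apply DISTRIBUTE at LR (target: (6*(3+y))): (((6*b)+(6*(3+y)))+(y*x)) -> (((6*b)+((6*3)+(6*y)))+(y*x))
Apply SIMPLIFY at LRL (target: (6*3)): (((6*b)+((6*3)+(6*y)))+(y*x)) -> (((6*b)+(18+(6*y)))+(y*x))
Apply SUBST(x,3): (((6*b)+(18+(6*y)))+(y*x)) -> (((6*b)+(18+(6*y)))+(y*3))
Apply SUBST(y,1): (((6*b)+(18+(6*y)))+(y*3)) -> (((6*b)+(18+(6*1)))+(1*3))

Answer: (((6*b)+(18+(6*1)))+(1*3))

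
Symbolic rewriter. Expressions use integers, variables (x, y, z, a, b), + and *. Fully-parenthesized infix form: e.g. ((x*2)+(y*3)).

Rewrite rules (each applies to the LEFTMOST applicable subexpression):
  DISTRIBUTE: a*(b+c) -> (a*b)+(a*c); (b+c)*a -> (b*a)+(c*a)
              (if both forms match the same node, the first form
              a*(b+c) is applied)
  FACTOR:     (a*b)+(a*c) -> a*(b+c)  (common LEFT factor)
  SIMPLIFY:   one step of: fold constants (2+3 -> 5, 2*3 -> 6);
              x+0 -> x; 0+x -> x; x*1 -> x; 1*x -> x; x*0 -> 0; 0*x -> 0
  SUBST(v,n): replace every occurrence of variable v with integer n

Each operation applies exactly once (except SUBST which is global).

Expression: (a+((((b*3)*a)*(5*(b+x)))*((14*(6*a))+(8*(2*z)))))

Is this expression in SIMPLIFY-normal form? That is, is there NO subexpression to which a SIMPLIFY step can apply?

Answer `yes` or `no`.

Answer: yes

Derivation:
Expression: (a+((((b*3)*a)*(5*(b+x)))*((14*(6*a))+(8*(2*z)))))
Scanning for simplifiable subexpressions (pre-order)...
  at root: (a+((((b*3)*a)*(5*(b+x)))*((14*(6*a))+(8*(2*z))))) (not simplifiable)
  at R: ((((b*3)*a)*(5*(b+x)))*((14*(6*a))+(8*(2*z)))) (not simplifiable)
  at RL: (((b*3)*a)*(5*(b+x))) (not simplifiable)
  at RLL: ((b*3)*a) (not simplifiable)
  at RLLL: (b*3) (not simplifiable)
  at RLR: (5*(b+x)) (not simplifiable)
  at RLRR: (b+x) (not simplifiable)
  at RR: ((14*(6*a))+(8*(2*z))) (not simplifiable)
  at RRL: (14*(6*a)) (not simplifiable)
  at RRLR: (6*a) (not simplifiable)
  at RRR: (8*(2*z)) (not simplifiable)
  at RRRR: (2*z) (not simplifiable)
Result: no simplifiable subexpression found -> normal form.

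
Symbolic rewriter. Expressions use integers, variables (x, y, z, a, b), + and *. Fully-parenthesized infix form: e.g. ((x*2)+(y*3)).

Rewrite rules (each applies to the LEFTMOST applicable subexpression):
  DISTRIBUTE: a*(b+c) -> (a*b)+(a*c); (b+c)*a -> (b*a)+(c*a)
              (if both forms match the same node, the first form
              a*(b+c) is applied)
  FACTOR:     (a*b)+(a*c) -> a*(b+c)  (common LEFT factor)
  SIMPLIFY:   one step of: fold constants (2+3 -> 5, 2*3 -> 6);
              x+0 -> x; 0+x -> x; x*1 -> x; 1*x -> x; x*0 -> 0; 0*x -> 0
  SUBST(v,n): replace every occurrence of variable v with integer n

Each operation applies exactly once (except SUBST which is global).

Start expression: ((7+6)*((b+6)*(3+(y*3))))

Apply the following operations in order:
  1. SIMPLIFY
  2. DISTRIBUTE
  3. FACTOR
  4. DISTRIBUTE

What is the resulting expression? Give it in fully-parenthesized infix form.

Start: ((7+6)*((b+6)*(3+(y*3))))
Apply SIMPLIFY at L (target: (7+6)): ((7+6)*((b+6)*(3+(y*3)))) -> (13*((b+6)*(3+(y*3))))
Apply DISTRIBUTE at R (target: ((b+6)*(3+(y*3)))): (13*((b+6)*(3+(y*3)))) -> (13*(((b+6)*3)+((b+6)*(y*3))))
Apply FACTOR at R (target: (((b+6)*3)+((b+6)*(y*3)))): (13*(((b+6)*3)+((b+6)*(y*3)))) -> (13*((b+6)*(3+(y*3))))
Apply DISTRIBUTE at R (target: ((b+6)*(3+(y*3)))): (13*((b+6)*(3+(y*3)))) -> (13*(((b+6)*3)+((b+6)*(y*3))))

Answer: (13*(((b+6)*3)+((b+6)*(y*3))))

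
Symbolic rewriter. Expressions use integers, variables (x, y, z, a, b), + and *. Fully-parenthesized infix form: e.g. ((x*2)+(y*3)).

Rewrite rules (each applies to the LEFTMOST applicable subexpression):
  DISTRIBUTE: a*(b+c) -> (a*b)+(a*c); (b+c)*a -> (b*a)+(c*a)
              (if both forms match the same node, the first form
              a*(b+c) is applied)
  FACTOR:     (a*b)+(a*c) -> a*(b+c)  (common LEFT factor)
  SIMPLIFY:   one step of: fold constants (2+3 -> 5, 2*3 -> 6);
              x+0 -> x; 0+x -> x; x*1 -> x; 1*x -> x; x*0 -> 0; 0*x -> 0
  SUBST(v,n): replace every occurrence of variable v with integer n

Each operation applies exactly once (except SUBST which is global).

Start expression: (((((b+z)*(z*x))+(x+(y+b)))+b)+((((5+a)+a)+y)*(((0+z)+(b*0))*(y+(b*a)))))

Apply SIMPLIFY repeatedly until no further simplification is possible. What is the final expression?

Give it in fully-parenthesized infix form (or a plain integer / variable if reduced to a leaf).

Start: (((((b+z)*(z*x))+(x+(y+b)))+b)+((((5+a)+a)+y)*(((0+z)+(b*0))*(y+(b*a)))))
Step 1: at RRLL: (0+z) -> z; overall: (((((b+z)*(z*x))+(x+(y+b)))+b)+((((5+a)+a)+y)*(((0+z)+(b*0))*(y+(b*a))))) -> (((((b+z)*(z*x))+(x+(y+b)))+b)+((((5+a)+a)+y)*((z+(b*0))*(y+(b*a)))))
Step 2: at RRLR: (b*0) -> 0; overall: (((((b+z)*(z*x))+(x+(y+b)))+b)+((((5+a)+a)+y)*((z+(b*0))*(y+(b*a))))) -> (((((b+z)*(z*x))+(x+(y+b)))+b)+((((5+a)+a)+y)*((z+0)*(y+(b*a)))))
Step 3: at RRL: (z+0) -> z; overall: (((((b+z)*(z*x))+(x+(y+b)))+b)+((((5+a)+a)+y)*((z+0)*(y+(b*a))))) -> (((((b+z)*(z*x))+(x+(y+b)))+b)+((((5+a)+a)+y)*(z*(y+(b*a)))))
Fixed point: (((((b+z)*(z*x))+(x+(y+b)))+b)+((((5+a)+a)+y)*(z*(y+(b*a)))))

Answer: (((((b+z)*(z*x))+(x+(y+b)))+b)+((((5+a)+a)+y)*(z*(y+(b*a)))))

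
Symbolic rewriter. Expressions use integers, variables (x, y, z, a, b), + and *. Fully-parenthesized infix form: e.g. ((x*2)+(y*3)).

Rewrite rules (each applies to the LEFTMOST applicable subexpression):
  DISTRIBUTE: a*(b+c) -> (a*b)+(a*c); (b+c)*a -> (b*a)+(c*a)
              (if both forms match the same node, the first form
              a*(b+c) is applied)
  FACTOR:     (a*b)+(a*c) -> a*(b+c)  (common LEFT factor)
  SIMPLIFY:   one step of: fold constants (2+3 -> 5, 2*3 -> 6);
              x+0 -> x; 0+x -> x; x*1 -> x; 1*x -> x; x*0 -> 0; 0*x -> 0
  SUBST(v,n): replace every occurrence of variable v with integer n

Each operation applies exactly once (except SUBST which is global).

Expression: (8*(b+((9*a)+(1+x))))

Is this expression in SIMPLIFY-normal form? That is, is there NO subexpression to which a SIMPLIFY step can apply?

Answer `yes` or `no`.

Answer: yes

Derivation:
Expression: (8*(b+((9*a)+(1+x))))
Scanning for simplifiable subexpressions (pre-order)...
  at root: (8*(b+((9*a)+(1+x)))) (not simplifiable)
  at R: (b+((9*a)+(1+x))) (not simplifiable)
  at RR: ((9*a)+(1+x)) (not simplifiable)
  at RRL: (9*a) (not simplifiable)
  at RRR: (1+x) (not simplifiable)
Result: no simplifiable subexpression found -> normal form.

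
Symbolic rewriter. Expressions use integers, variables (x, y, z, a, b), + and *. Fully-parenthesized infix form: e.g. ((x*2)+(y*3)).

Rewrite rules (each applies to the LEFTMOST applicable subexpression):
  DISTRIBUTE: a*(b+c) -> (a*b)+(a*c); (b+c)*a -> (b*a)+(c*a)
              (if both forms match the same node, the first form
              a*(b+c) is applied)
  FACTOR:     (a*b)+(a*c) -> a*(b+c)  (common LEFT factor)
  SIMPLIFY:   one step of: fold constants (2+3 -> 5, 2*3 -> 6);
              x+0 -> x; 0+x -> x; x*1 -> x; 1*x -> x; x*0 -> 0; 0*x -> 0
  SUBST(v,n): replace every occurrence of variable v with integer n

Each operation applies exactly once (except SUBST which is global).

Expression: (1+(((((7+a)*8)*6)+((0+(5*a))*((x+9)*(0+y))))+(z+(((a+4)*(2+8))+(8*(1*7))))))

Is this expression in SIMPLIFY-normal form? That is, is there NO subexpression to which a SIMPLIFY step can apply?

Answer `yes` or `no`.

Expression: (1+(((((7+a)*8)*6)+((0+(5*a))*((x+9)*(0+y))))+(z+(((a+4)*(2+8))+(8*(1*7))))))
Scanning for simplifiable subexpressions (pre-order)...
  at root: (1+(((((7+a)*8)*6)+((0+(5*a))*((x+9)*(0+y))))+(z+(((a+4)*(2+8))+(8*(1*7)))))) (not simplifiable)
  at R: (((((7+a)*8)*6)+((0+(5*a))*((x+9)*(0+y))))+(z+(((a+4)*(2+8))+(8*(1*7))))) (not simplifiable)
  at RL: ((((7+a)*8)*6)+((0+(5*a))*((x+9)*(0+y)))) (not simplifiable)
  at RLL: (((7+a)*8)*6) (not simplifiable)
  at RLLL: ((7+a)*8) (not simplifiable)
  at RLLLL: (7+a) (not simplifiable)
  at RLR: ((0+(5*a))*((x+9)*(0+y))) (not simplifiable)
  at RLRL: (0+(5*a)) (SIMPLIFIABLE)
  at RLRLR: (5*a) (not simplifiable)
  at RLRR: ((x+9)*(0+y)) (not simplifiable)
  at RLRRL: (x+9) (not simplifiable)
  at RLRRR: (0+y) (SIMPLIFIABLE)
  at RR: (z+(((a+4)*(2+8))+(8*(1*7)))) (not simplifiable)
  at RRR: (((a+4)*(2+8))+(8*(1*7))) (not simplifiable)
  at RRRL: ((a+4)*(2+8)) (not simplifiable)
  at RRRLL: (a+4) (not simplifiable)
  at RRRLR: (2+8) (SIMPLIFIABLE)
  at RRRR: (8*(1*7)) (not simplifiable)
  at RRRRR: (1*7) (SIMPLIFIABLE)
Found simplifiable subexpr at path RLRL: (0+(5*a))
One SIMPLIFY step would give: (1+(((((7+a)*8)*6)+((5*a)*((x+9)*(0+y))))+(z+(((a+4)*(2+8))+(8*(1*7))))))
-> NOT in normal form.

Answer: no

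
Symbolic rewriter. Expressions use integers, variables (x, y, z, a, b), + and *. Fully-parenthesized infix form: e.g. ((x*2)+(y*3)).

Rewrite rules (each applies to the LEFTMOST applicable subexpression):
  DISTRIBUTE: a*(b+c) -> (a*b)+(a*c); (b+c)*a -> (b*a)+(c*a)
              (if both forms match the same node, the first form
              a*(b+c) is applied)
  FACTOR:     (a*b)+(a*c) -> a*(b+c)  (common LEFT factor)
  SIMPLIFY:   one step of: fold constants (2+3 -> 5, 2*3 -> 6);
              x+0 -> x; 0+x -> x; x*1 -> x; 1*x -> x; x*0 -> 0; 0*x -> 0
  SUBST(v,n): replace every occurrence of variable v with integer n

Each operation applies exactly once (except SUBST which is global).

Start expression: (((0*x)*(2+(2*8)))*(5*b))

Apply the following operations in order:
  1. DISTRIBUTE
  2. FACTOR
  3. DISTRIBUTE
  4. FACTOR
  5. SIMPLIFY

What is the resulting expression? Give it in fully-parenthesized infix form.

Start: (((0*x)*(2+(2*8)))*(5*b))
Apply DISTRIBUTE at L (target: ((0*x)*(2+(2*8)))): (((0*x)*(2+(2*8)))*(5*b)) -> ((((0*x)*2)+((0*x)*(2*8)))*(5*b))
Apply FACTOR at L (target: (((0*x)*2)+((0*x)*(2*8)))): ((((0*x)*2)+((0*x)*(2*8)))*(5*b)) -> (((0*x)*(2+(2*8)))*(5*b))
Apply DISTRIBUTE at L (target: ((0*x)*(2+(2*8)))): (((0*x)*(2+(2*8)))*(5*b)) -> ((((0*x)*2)+((0*x)*(2*8)))*(5*b))
Apply FACTOR at L (target: (((0*x)*2)+((0*x)*(2*8)))): ((((0*x)*2)+((0*x)*(2*8)))*(5*b)) -> (((0*x)*(2+(2*8)))*(5*b))
Apply SIMPLIFY at LL (target: (0*x)): (((0*x)*(2+(2*8)))*(5*b)) -> ((0*(2+(2*8)))*(5*b))

Answer: ((0*(2+(2*8)))*(5*b))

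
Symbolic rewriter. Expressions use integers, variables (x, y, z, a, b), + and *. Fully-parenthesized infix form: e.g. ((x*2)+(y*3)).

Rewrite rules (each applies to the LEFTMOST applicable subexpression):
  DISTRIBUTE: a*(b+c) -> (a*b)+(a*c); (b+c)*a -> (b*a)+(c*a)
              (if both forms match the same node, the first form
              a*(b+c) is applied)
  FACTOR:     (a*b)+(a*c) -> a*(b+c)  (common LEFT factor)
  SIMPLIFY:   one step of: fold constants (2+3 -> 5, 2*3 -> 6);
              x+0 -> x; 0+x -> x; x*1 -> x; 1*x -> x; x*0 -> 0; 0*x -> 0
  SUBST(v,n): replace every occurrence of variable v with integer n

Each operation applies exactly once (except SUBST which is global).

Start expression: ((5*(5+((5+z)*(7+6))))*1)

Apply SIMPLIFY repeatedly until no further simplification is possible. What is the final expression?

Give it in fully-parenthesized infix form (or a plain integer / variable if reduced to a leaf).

Start: ((5*(5+((5+z)*(7+6))))*1)
Step 1: at root: ((5*(5+((5+z)*(7+6))))*1) -> (5*(5+((5+z)*(7+6)))); overall: ((5*(5+((5+z)*(7+6))))*1) -> (5*(5+((5+z)*(7+6))))
Step 2: at RRR: (7+6) -> 13; overall: (5*(5+((5+z)*(7+6)))) -> (5*(5+((5+z)*13)))
Fixed point: (5*(5+((5+z)*13)))

Answer: (5*(5+((5+z)*13)))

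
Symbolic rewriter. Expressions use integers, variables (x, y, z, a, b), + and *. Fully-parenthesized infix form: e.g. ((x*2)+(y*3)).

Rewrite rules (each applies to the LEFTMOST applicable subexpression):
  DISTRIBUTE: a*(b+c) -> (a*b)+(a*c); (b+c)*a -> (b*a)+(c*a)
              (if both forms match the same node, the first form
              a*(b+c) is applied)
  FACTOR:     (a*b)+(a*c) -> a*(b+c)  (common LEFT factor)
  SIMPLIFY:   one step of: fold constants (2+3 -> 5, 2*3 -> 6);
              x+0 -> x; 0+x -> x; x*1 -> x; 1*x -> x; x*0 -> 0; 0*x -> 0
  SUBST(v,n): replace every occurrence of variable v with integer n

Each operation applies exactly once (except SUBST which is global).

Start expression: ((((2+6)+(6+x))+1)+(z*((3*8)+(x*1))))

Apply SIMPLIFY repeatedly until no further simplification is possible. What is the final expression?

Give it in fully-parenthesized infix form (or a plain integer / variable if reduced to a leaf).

Start: ((((2+6)+(6+x))+1)+(z*((3*8)+(x*1))))
Step 1: at LLL: (2+6) -> 8; overall: ((((2+6)+(6+x))+1)+(z*((3*8)+(x*1)))) -> (((8+(6+x))+1)+(z*((3*8)+(x*1))))
Step 2: at RRL: (3*8) -> 24; overall: (((8+(6+x))+1)+(z*((3*8)+(x*1)))) -> (((8+(6+x))+1)+(z*(24+(x*1))))
Step 3: at RRR: (x*1) -> x; overall: (((8+(6+x))+1)+(z*(24+(x*1)))) -> (((8+(6+x))+1)+(z*(24+x)))
Fixed point: (((8+(6+x))+1)+(z*(24+x)))

Answer: (((8+(6+x))+1)+(z*(24+x)))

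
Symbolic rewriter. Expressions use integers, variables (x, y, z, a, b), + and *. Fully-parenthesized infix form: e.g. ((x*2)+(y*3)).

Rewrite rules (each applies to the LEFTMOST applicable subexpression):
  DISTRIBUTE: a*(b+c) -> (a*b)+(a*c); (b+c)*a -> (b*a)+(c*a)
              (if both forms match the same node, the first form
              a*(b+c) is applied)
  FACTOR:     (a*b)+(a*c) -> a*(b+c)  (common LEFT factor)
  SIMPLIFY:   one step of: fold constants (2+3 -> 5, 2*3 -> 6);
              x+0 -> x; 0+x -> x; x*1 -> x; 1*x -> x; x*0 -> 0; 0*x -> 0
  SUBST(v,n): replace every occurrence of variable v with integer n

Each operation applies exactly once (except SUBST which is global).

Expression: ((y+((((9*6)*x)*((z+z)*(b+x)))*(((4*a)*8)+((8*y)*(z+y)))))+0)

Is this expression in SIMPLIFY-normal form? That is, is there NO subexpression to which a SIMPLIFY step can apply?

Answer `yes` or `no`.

Answer: no

Derivation:
Expression: ((y+((((9*6)*x)*((z+z)*(b+x)))*(((4*a)*8)+((8*y)*(z+y)))))+0)
Scanning for simplifiable subexpressions (pre-order)...
  at root: ((y+((((9*6)*x)*((z+z)*(b+x)))*(((4*a)*8)+((8*y)*(z+y)))))+0) (SIMPLIFIABLE)
  at L: (y+((((9*6)*x)*((z+z)*(b+x)))*(((4*a)*8)+((8*y)*(z+y))))) (not simplifiable)
  at LR: ((((9*6)*x)*((z+z)*(b+x)))*(((4*a)*8)+((8*y)*(z+y)))) (not simplifiable)
  at LRL: (((9*6)*x)*((z+z)*(b+x))) (not simplifiable)
  at LRLL: ((9*6)*x) (not simplifiable)
  at LRLLL: (9*6) (SIMPLIFIABLE)
  at LRLR: ((z+z)*(b+x)) (not simplifiable)
  at LRLRL: (z+z) (not simplifiable)
  at LRLRR: (b+x) (not simplifiable)
  at LRR: (((4*a)*8)+((8*y)*(z+y))) (not simplifiable)
  at LRRL: ((4*a)*8) (not simplifiable)
  at LRRLL: (4*a) (not simplifiable)
  at LRRR: ((8*y)*(z+y)) (not simplifiable)
  at LRRRL: (8*y) (not simplifiable)
  at LRRRR: (z+y) (not simplifiable)
Found simplifiable subexpr at path root: ((y+((((9*6)*x)*((z+z)*(b+x)))*(((4*a)*8)+((8*y)*(z+y)))))+0)
One SIMPLIFY step would give: (y+((((9*6)*x)*((z+z)*(b+x)))*(((4*a)*8)+((8*y)*(z+y)))))
-> NOT in normal form.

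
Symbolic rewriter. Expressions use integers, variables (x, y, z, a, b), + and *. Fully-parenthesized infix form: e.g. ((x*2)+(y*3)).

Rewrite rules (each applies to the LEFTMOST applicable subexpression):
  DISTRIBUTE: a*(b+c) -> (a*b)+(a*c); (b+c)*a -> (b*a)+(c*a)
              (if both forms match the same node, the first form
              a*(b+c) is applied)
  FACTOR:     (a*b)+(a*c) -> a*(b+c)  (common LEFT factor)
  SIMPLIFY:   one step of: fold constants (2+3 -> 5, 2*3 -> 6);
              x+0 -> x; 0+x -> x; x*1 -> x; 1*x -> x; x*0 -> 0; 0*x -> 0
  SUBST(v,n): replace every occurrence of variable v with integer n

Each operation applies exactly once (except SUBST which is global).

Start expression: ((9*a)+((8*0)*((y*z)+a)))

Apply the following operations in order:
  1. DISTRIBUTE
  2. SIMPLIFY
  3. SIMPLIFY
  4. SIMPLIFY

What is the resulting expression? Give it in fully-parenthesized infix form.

Answer: ((9*a)+((8*0)*a))

Derivation:
Start: ((9*a)+((8*0)*((y*z)+a)))
Apply DISTRIBUTE at R (target: ((8*0)*((y*z)+a))): ((9*a)+((8*0)*((y*z)+a))) -> ((9*a)+(((8*0)*(y*z))+((8*0)*a)))
Apply SIMPLIFY at RLL (target: (8*0)): ((9*a)+(((8*0)*(y*z))+((8*0)*a))) -> ((9*a)+((0*(y*z))+((8*0)*a)))
Apply SIMPLIFY at RL (target: (0*(y*z))): ((9*a)+((0*(y*z))+((8*0)*a))) -> ((9*a)+(0+((8*0)*a)))
Apply SIMPLIFY at R (target: (0+((8*0)*a))): ((9*a)+(0+((8*0)*a))) -> ((9*a)+((8*0)*a))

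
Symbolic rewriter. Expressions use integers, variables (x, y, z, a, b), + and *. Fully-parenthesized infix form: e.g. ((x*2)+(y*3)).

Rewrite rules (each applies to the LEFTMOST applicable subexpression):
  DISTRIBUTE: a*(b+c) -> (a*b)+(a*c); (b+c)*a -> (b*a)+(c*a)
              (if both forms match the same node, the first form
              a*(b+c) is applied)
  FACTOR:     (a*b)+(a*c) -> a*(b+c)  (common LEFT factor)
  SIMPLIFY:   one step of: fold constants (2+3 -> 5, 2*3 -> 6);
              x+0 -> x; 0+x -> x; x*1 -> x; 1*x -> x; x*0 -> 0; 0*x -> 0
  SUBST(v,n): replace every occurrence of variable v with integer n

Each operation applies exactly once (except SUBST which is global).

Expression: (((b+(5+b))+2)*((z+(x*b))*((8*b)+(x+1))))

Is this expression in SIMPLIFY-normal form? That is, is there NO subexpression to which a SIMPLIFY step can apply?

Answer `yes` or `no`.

Expression: (((b+(5+b))+2)*((z+(x*b))*((8*b)+(x+1))))
Scanning for simplifiable subexpressions (pre-order)...
  at root: (((b+(5+b))+2)*((z+(x*b))*((8*b)+(x+1)))) (not simplifiable)
  at L: ((b+(5+b))+2) (not simplifiable)
  at LL: (b+(5+b)) (not simplifiable)
  at LLR: (5+b) (not simplifiable)
  at R: ((z+(x*b))*((8*b)+(x+1))) (not simplifiable)
  at RL: (z+(x*b)) (not simplifiable)
  at RLR: (x*b) (not simplifiable)
  at RR: ((8*b)+(x+1)) (not simplifiable)
  at RRL: (8*b) (not simplifiable)
  at RRR: (x+1) (not simplifiable)
Result: no simplifiable subexpression found -> normal form.

Answer: yes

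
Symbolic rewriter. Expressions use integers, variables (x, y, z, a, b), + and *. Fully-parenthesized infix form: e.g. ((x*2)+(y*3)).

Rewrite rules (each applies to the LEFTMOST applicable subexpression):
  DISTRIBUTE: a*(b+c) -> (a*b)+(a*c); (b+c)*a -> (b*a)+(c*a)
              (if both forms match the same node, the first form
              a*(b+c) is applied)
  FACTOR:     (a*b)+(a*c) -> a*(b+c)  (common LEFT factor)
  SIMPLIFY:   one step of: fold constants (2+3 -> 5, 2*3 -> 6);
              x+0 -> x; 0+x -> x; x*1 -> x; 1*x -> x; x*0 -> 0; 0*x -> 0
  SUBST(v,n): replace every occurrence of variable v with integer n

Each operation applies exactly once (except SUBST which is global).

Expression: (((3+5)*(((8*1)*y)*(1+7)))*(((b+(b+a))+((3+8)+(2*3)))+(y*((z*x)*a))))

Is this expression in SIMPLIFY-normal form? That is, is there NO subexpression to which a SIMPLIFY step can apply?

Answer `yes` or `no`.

Expression: (((3+5)*(((8*1)*y)*(1+7)))*(((b+(b+a))+((3+8)+(2*3)))+(y*((z*x)*a))))
Scanning for simplifiable subexpressions (pre-order)...
  at root: (((3+5)*(((8*1)*y)*(1+7)))*(((b+(b+a))+((3+8)+(2*3)))+(y*((z*x)*a)))) (not simplifiable)
  at L: ((3+5)*(((8*1)*y)*(1+7))) (not simplifiable)
  at LL: (3+5) (SIMPLIFIABLE)
  at LR: (((8*1)*y)*(1+7)) (not simplifiable)
  at LRL: ((8*1)*y) (not simplifiable)
  at LRLL: (8*1) (SIMPLIFIABLE)
  at LRR: (1+7) (SIMPLIFIABLE)
  at R: (((b+(b+a))+((3+8)+(2*3)))+(y*((z*x)*a))) (not simplifiable)
  at RL: ((b+(b+a))+((3+8)+(2*3))) (not simplifiable)
  at RLL: (b+(b+a)) (not simplifiable)
  at RLLR: (b+a) (not simplifiable)
  at RLR: ((3+8)+(2*3)) (not simplifiable)
  at RLRL: (3+8) (SIMPLIFIABLE)
  at RLRR: (2*3) (SIMPLIFIABLE)
  at RR: (y*((z*x)*a)) (not simplifiable)
  at RRR: ((z*x)*a) (not simplifiable)
  at RRRL: (z*x) (not simplifiable)
Found simplifiable subexpr at path LL: (3+5)
One SIMPLIFY step would give: ((8*(((8*1)*y)*(1+7)))*(((b+(b+a))+((3+8)+(2*3)))+(y*((z*x)*a))))
-> NOT in normal form.

Answer: no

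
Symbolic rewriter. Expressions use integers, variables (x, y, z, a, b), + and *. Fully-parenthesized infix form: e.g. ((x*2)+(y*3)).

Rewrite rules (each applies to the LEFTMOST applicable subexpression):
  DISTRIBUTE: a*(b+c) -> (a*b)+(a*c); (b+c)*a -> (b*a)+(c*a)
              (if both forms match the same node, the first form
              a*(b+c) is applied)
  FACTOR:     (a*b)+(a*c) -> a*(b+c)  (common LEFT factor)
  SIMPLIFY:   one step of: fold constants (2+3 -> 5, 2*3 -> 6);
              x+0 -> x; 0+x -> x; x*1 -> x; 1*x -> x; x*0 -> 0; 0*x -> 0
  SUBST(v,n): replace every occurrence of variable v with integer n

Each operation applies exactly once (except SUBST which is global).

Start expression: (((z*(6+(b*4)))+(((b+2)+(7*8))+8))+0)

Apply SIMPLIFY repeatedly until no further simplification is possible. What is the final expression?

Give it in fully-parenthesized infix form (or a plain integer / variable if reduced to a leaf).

Answer: ((z*(6+(b*4)))+(((b+2)+56)+8))

Derivation:
Start: (((z*(6+(b*4)))+(((b+2)+(7*8))+8))+0)
Step 1: at root: (((z*(6+(b*4)))+(((b+2)+(7*8))+8))+0) -> ((z*(6+(b*4)))+(((b+2)+(7*8))+8)); overall: (((z*(6+(b*4)))+(((b+2)+(7*8))+8))+0) -> ((z*(6+(b*4)))+(((b+2)+(7*8))+8))
Step 2: at RLR: (7*8) -> 56; overall: ((z*(6+(b*4)))+(((b+2)+(7*8))+8)) -> ((z*(6+(b*4)))+(((b+2)+56)+8))
Fixed point: ((z*(6+(b*4)))+(((b+2)+56)+8))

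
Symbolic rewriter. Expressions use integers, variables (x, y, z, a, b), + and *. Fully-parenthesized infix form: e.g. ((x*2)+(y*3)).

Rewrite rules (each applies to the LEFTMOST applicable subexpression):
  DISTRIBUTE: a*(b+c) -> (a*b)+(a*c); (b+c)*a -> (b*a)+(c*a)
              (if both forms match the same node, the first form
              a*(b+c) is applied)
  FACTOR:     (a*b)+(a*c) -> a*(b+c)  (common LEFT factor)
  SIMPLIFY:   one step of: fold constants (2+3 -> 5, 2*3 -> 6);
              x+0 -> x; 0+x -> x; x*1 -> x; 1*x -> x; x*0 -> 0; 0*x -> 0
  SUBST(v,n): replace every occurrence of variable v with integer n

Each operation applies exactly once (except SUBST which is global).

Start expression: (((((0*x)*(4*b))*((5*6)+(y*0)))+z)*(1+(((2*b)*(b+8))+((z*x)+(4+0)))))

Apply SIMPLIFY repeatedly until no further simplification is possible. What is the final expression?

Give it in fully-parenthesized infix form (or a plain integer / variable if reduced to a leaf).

Answer: (z*(1+(((2*b)*(b+8))+((z*x)+4))))

Derivation:
Start: (((((0*x)*(4*b))*((5*6)+(y*0)))+z)*(1+(((2*b)*(b+8))+((z*x)+(4+0)))))
Step 1: at LLLL: (0*x) -> 0; overall: (((((0*x)*(4*b))*((5*6)+(y*0)))+z)*(1+(((2*b)*(b+8))+((z*x)+(4+0))))) -> ((((0*(4*b))*((5*6)+(y*0)))+z)*(1+(((2*b)*(b+8))+((z*x)+(4+0)))))
Step 2: at LLL: (0*(4*b)) -> 0; overall: ((((0*(4*b))*((5*6)+(y*0)))+z)*(1+(((2*b)*(b+8))+((z*x)+(4+0))))) -> (((0*((5*6)+(y*0)))+z)*(1+(((2*b)*(b+8))+((z*x)+(4+0)))))
Step 3: at LL: (0*((5*6)+(y*0))) -> 0; overall: (((0*((5*6)+(y*0)))+z)*(1+(((2*b)*(b+8))+((z*x)+(4+0))))) -> ((0+z)*(1+(((2*b)*(b+8))+((z*x)+(4+0)))))
Step 4: at L: (0+z) -> z; overall: ((0+z)*(1+(((2*b)*(b+8))+((z*x)+(4+0))))) -> (z*(1+(((2*b)*(b+8))+((z*x)+(4+0)))))
Step 5: at RRRR: (4+0) -> 4; overall: (z*(1+(((2*b)*(b+8))+((z*x)+(4+0))))) -> (z*(1+(((2*b)*(b+8))+((z*x)+4))))
Fixed point: (z*(1+(((2*b)*(b+8))+((z*x)+4))))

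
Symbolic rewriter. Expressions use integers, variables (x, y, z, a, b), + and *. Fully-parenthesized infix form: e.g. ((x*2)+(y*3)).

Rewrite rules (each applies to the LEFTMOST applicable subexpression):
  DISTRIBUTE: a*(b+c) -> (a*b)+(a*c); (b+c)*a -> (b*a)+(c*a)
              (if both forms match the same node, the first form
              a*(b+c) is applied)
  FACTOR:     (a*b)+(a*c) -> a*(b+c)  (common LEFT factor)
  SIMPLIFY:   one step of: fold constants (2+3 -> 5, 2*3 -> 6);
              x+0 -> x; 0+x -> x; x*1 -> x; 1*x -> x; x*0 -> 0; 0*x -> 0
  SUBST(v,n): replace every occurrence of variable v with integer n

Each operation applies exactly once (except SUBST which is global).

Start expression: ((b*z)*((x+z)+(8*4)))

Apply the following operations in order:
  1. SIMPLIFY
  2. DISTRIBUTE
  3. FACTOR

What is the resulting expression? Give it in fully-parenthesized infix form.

Start: ((b*z)*((x+z)+(8*4)))
Apply SIMPLIFY at RR (target: (8*4)): ((b*z)*((x+z)+(8*4))) -> ((b*z)*((x+z)+32))
Apply DISTRIBUTE at root (target: ((b*z)*((x+z)+32))): ((b*z)*((x+z)+32)) -> (((b*z)*(x+z))+((b*z)*32))
Apply FACTOR at root (target: (((b*z)*(x+z))+((b*z)*32))): (((b*z)*(x+z))+((b*z)*32)) -> ((b*z)*((x+z)+32))

Answer: ((b*z)*((x+z)+32))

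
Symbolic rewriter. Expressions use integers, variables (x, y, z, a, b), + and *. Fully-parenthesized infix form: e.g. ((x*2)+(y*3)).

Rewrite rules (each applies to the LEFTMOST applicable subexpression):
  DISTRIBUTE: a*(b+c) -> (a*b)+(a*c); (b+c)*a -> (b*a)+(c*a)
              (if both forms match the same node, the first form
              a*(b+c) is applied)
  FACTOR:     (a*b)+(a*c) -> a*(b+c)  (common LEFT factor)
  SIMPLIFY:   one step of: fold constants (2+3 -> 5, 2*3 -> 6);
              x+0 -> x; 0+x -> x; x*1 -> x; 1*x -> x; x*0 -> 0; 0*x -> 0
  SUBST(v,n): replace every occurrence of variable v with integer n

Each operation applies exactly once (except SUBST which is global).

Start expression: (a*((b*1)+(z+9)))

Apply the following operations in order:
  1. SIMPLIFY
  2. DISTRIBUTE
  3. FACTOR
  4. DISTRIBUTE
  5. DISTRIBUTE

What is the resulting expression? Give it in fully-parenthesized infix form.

Start: (a*((b*1)+(z+9)))
Apply SIMPLIFY at RL (target: (b*1)): (a*((b*1)+(z+9))) -> (a*(b+(z+9)))
Apply DISTRIBUTE at root (target: (a*(b+(z+9)))): (a*(b+(z+9))) -> ((a*b)+(a*(z+9)))
Apply FACTOR at root (target: ((a*b)+(a*(z+9)))): ((a*b)+(a*(z+9))) -> (a*(b+(z+9)))
Apply DISTRIBUTE at root (target: (a*(b+(z+9)))): (a*(b+(z+9))) -> ((a*b)+(a*(z+9)))
Apply DISTRIBUTE at R (target: (a*(z+9))): ((a*b)+(a*(z+9))) -> ((a*b)+((a*z)+(a*9)))

Answer: ((a*b)+((a*z)+(a*9)))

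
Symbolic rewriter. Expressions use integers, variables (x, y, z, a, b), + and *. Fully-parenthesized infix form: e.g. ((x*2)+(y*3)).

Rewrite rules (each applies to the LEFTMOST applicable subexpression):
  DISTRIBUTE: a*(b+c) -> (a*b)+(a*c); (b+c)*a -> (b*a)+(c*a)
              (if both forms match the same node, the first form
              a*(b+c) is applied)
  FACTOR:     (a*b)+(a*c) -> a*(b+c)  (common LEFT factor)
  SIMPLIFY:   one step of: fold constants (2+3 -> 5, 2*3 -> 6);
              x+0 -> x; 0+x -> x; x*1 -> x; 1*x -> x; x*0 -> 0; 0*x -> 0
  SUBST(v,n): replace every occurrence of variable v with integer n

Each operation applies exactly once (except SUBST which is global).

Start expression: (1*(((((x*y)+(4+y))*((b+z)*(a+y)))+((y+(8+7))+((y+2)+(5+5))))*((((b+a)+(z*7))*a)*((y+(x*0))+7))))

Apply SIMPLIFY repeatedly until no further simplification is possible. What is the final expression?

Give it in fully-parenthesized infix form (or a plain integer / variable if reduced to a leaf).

Answer: (((((x*y)+(4+y))*((b+z)*(a+y)))+((y+15)+((y+2)+10)))*((((b+a)+(z*7))*a)*(y+7)))

Derivation:
Start: (1*(((((x*y)+(4+y))*((b+z)*(a+y)))+((y+(8+7))+((y+2)+(5+5))))*((((b+a)+(z*7))*a)*((y+(x*0))+7))))
Step 1: at root: (1*(((((x*y)+(4+y))*((b+z)*(a+y)))+((y+(8+7))+((y+2)+(5+5))))*((((b+a)+(z*7))*a)*((y+(x*0))+7)))) -> (((((x*y)+(4+y))*((b+z)*(a+y)))+((y+(8+7))+((y+2)+(5+5))))*((((b+a)+(z*7))*a)*((y+(x*0))+7))); overall: (1*(((((x*y)+(4+y))*((b+z)*(a+y)))+((y+(8+7))+((y+2)+(5+5))))*((((b+a)+(z*7))*a)*((y+(x*0))+7)))) -> (((((x*y)+(4+y))*((b+z)*(a+y)))+((y+(8+7))+((y+2)+(5+5))))*((((b+a)+(z*7))*a)*((y+(x*0))+7)))
Step 2: at LRLR: (8+7) -> 15; overall: (((((x*y)+(4+y))*((b+z)*(a+y)))+((y+(8+7))+((y+2)+(5+5))))*((((b+a)+(z*7))*a)*((y+(x*0))+7))) -> (((((x*y)+(4+y))*((b+z)*(a+y)))+((y+15)+((y+2)+(5+5))))*((((b+a)+(z*7))*a)*((y+(x*0))+7)))
Step 3: at LRRR: (5+5) -> 10; overall: (((((x*y)+(4+y))*((b+z)*(a+y)))+((y+15)+((y+2)+(5+5))))*((((b+a)+(z*7))*a)*((y+(x*0))+7))) -> (((((x*y)+(4+y))*((b+z)*(a+y)))+((y+15)+((y+2)+10)))*((((b+a)+(z*7))*a)*((y+(x*0))+7)))
Step 4: at RRLR: (x*0) -> 0; overall: (((((x*y)+(4+y))*((b+z)*(a+y)))+((y+15)+((y+2)+10)))*((((b+a)+(z*7))*a)*((y+(x*0))+7))) -> (((((x*y)+(4+y))*((b+z)*(a+y)))+((y+15)+((y+2)+10)))*((((b+a)+(z*7))*a)*((y+0)+7)))
Step 5: at RRL: (y+0) -> y; overall: (((((x*y)+(4+y))*((b+z)*(a+y)))+((y+15)+((y+2)+10)))*((((b+a)+(z*7))*a)*((y+0)+7))) -> (((((x*y)+(4+y))*((b+z)*(a+y)))+((y+15)+((y+2)+10)))*((((b+a)+(z*7))*a)*(y+7)))
Fixed point: (((((x*y)+(4+y))*((b+z)*(a+y)))+((y+15)+((y+2)+10)))*((((b+a)+(z*7))*a)*(y+7)))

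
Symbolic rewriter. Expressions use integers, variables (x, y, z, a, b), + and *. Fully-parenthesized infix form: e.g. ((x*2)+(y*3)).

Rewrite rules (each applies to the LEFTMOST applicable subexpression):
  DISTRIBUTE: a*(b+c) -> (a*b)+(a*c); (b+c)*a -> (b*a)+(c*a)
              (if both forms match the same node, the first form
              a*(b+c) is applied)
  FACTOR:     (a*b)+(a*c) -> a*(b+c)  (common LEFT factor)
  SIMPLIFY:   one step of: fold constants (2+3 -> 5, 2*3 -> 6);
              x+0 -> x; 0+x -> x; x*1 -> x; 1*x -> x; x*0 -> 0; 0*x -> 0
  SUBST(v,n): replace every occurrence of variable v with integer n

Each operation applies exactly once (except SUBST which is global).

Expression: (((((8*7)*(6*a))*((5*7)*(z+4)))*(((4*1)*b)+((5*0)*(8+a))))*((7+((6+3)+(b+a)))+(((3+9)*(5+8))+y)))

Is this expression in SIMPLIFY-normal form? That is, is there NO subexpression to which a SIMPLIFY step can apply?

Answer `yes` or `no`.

Expression: (((((8*7)*(6*a))*((5*7)*(z+4)))*(((4*1)*b)+((5*0)*(8+a))))*((7+((6+3)+(b+a)))+(((3+9)*(5+8))+y)))
Scanning for simplifiable subexpressions (pre-order)...
  at root: (((((8*7)*(6*a))*((5*7)*(z+4)))*(((4*1)*b)+((5*0)*(8+a))))*((7+((6+3)+(b+a)))+(((3+9)*(5+8))+y))) (not simplifiable)
  at L: ((((8*7)*(6*a))*((5*7)*(z+4)))*(((4*1)*b)+((5*0)*(8+a)))) (not simplifiable)
  at LL: (((8*7)*(6*a))*((5*7)*(z+4))) (not simplifiable)
  at LLL: ((8*7)*(6*a)) (not simplifiable)
  at LLLL: (8*7) (SIMPLIFIABLE)
  at LLLR: (6*a) (not simplifiable)
  at LLR: ((5*7)*(z+4)) (not simplifiable)
  at LLRL: (5*7) (SIMPLIFIABLE)
  at LLRR: (z+4) (not simplifiable)
  at LR: (((4*1)*b)+((5*0)*(8+a))) (not simplifiable)
  at LRL: ((4*1)*b) (not simplifiable)
  at LRLL: (4*1) (SIMPLIFIABLE)
  at LRR: ((5*0)*(8+a)) (not simplifiable)
  at LRRL: (5*0) (SIMPLIFIABLE)
  at LRRR: (8+a) (not simplifiable)
  at R: ((7+((6+3)+(b+a)))+(((3+9)*(5+8))+y)) (not simplifiable)
  at RL: (7+((6+3)+(b+a))) (not simplifiable)
  at RLR: ((6+3)+(b+a)) (not simplifiable)
  at RLRL: (6+3) (SIMPLIFIABLE)
  at RLRR: (b+a) (not simplifiable)
  at RR: (((3+9)*(5+8))+y) (not simplifiable)
  at RRL: ((3+9)*(5+8)) (not simplifiable)
  at RRLL: (3+9) (SIMPLIFIABLE)
  at RRLR: (5+8) (SIMPLIFIABLE)
Found simplifiable subexpr at path LLLL: (8*7)
One SIMPLIFY step would give: ((((56*(6*a))*((5*7)*(z+4)))*(((4*1)*b)+((5*0)*(8+a))))*((7+((6+3)+(b+a)))+(((3+9)*(5+8))+y)))
-> NOT in normal form.

Answer: no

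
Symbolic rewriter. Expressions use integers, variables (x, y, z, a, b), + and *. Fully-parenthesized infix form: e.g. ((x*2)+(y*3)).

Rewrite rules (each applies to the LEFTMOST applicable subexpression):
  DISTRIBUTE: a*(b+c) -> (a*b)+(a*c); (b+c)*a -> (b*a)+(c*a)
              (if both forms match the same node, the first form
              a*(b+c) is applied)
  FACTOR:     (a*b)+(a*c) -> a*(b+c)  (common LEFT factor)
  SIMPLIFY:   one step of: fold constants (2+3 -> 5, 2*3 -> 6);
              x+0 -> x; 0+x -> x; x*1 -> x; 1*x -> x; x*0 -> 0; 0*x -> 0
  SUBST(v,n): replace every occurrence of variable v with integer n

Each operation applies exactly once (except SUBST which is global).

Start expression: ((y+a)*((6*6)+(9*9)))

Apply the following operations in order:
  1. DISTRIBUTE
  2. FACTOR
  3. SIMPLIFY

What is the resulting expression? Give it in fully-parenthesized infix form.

Start: ((y+a)*((6*6)+(9*9)))
Apply DISTRIBUTE at root (target: ((y+a)*((6*6)+(9*9)))): ((y+a)*((6*6)+(9*9))) -> (((y+a)*(6*6))+((y+a)*(9*9)))
Apply FACTOR at root (target: (((y+a)*(6*6))+((y+a)*(9*9)))): (((y+a)*(6*6))+((y+a)*(9*9))) -> ((y+a)*((6*6)+(9*9)))
Apply SIMPLIFY at RL (target: (6*6)): ((y+a)*((6*6)+(9*9))) -> ((y+a)*(36+(9*9)))

Answer: ((y+a)*(36+(9*9)))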